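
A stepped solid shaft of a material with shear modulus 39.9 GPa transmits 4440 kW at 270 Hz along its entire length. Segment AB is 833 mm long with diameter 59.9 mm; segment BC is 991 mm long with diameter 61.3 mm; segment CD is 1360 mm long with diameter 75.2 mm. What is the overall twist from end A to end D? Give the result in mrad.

ω = 2π·270 = 1696 rad/s, so T = P/ω = 4440×10³ / 1696 = 2617 N·m.
J_AB = π(0.0599)⁴/32 = 1.26×10^-6 m⁴; J_BC = π(0.0613)⁴/32 = 1.39×10^-6 m⁴; J_CD = π(0.0752)⁴/32 = 3.14×10^-6 m⁴.
θ = (T/G)·Σ L_i/J_i = (2617/39.9×10⁹)·(0.833/1.26×10^-6 + 0.991/1.39×10^-6 + 1.36/3.14×10^-6) = 0.1185 rad.

119 mrad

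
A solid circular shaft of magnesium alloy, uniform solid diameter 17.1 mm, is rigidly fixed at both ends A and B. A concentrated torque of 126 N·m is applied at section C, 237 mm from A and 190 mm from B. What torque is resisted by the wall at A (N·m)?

56.1 N·m

With uniform GJ and both ends fixed, compatibility θ_AC = θ_CB gives T_A·a = T_B·b, together with T_A + T_B = T₀.
T_A = T₀·b/(a+b) = 126.0·190/427.0 = 56.07 N·m; T_B = 69.93 N·m.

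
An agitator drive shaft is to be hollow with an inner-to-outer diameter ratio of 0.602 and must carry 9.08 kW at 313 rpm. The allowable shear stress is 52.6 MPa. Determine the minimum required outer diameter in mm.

ω = 2π·313/60 = 32.78 rad/s, so T = P/ω = 9.08×10³ / 32.78 = 277.0 N·m.
For a hollow shaft with d_i/d_o = 0.602: τ_max = 16T/(π d_o³ (1−k⁴)), so d_o = [16T/(π τ_allow (1−k⁴))]^(1/3) = [16·277.0/(π·5.26×10^7·0.8687)]^(1/3) = 0.03137 m.

31.4 mm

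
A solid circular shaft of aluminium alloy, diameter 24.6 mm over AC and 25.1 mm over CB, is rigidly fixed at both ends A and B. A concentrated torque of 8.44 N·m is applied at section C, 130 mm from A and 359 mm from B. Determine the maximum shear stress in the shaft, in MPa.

Compatibility: T_A·a/J_AC = T_B·b/J_CB with T_A + T_B = T₀.
J_AC = 3.60×10^-8 m⁴, J_CB = 3.90×10^-8 m⁴, so T_A = T₀·(J_AC/a)/((J_AC/a)+(J_CB/b)) = 6.061 N·m, T_B = 2.379 N·m.
τ in each portion: τ_AC = 2.07×10^6 Pa, τ_CB = 7.66×10^5 Pa; maximum is in AC.
τ_max = T_AC·r/J = 6.061·0.0123/3.60×10^-8 = 2.074×10^6 Pa.

2.07 MPa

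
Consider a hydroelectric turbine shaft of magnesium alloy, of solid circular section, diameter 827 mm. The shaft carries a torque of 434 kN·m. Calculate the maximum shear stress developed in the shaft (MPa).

3.91 MPa

J = πd⁴/32 = π(0.827)⁴/32 = 0.04592 m⁴.
τ_max = T·r/J = 434000 × 0.413 / 0.04592 = 3.908×10^6 Pa.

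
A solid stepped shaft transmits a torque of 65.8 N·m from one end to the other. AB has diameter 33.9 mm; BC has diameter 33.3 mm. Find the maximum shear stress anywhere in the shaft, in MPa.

Under the same torque, τ_max = 16T/(πd³) is largest where d is smallest — segment BC (d = 33.3 mm).
τ_max = 16·65.80/(π·(0.0333)³) = 9.075×10^6 Pa.

9.08 MPa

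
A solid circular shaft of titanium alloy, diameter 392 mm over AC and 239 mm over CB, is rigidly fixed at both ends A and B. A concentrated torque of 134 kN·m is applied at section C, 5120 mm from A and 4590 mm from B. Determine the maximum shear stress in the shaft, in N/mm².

Compatibility: T_A·a/J_AC = T_B·b/J_CB with T_A + T_B = T₀.
J_AC = 2.32×10^-3 m⁴, J_CB = 3.20×10^-4 m⁴, so T_A = T₀·(J_AC/a)/((J_AC/a)+(J_CB/b)) = 116100 N·m, T_B = 17900 N·m.
τ in each portion: τ_AC = 9.82×10^6 Pa, τ_CB = 6.68×10^6 Pa; maximum is in AC.
τ_max = T_AC·r/J = 116100·0.196/2.32×10^-3 = 9.817×10^6 Pa.

9.82 N/mm²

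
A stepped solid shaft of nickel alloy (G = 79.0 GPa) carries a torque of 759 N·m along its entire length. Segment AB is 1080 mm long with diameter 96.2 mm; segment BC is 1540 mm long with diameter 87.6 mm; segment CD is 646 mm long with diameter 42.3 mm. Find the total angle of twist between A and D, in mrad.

23.5 mrad

J_AB = π(0.0962)⁴/32 = 8.41×10^-6 m⁴; J_BC = π(0.0876)⁴/32 = 5.78×10^-6 m⁴; J_CD = π(0.0423)⁴/32 = 3.14×10^-7 m⁴.
θ = (T/G)·Σ L_i/J_i = (759.0/79.0×10⁹)·(1.08/8.41×10^-6 + 1.54/5.78×10^-6 + 0.646/3.14×10^-7) = 0.02354 rad.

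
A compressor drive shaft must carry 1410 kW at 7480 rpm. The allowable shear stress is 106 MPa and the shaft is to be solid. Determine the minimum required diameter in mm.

44.2 mm

ω = 2π·7480/60 = 783.3 rad/s, so T = P/ω = 1410×10³ / 783.3 = 1800 N·m.
For a solid shaft τ_max = 16T/(πd³), so d = (16T/(π τ_allow))^(1/3) = (16·1800/(π·1.06×10^8))^(1/3) = 0.04422 m.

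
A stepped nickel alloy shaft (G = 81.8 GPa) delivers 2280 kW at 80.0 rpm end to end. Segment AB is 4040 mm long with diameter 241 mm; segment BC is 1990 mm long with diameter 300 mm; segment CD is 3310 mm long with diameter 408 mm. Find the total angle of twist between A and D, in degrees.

ω = 2π·80.0/60 = 8.378 rad/s, so T = P/ω = 2280×10³ / 8.378 = 272200 N·m.
J_AB = π(0.241)⁴/32 = 3.31×10^-4 m⁴; J_BC = π(0.300)⁴/32 = 7.95×10^-4 m⁴; J_CD = π(0.408)⁴/32 = 2.72×10^-3 m⁴.
θ = (T/G)·Σ L_i/J_i = (272200/81.8×10⁹)·(4.04/3.31×10^-4 + 1.99/7.95×10^-4 + 3.31/2.72×10^-3) = 0.05296 rad.

3.03°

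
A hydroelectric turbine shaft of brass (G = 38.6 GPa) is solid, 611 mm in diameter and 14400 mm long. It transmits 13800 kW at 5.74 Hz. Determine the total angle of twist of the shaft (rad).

ω = 2π·5.74 = 36.07 rad/s, so T = P/ω = 13800×10³ / 36.07 = 382600 N·m.
J = πd⁴/32 = π(0.611)⁴/32 = 0.01368 m⁴.
θ = T·L/(G·J) = 382600 × 14.4 / (38.6×10⁹ × 0.01368) = 0.01043 rad.

0.0104 rad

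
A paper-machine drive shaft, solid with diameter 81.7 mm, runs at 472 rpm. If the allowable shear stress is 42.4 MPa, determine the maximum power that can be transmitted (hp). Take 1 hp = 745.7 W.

J = πd⁴/32 = π(0.0817)⁴/32 = 4.374×10^-6 m⁴.
T_max = τ_allow·J/r = 4.24×10^7 × 4.374×10^-6 / 0.0409 = 4540 N·m.
ω = 2π·472/60 = 49.43 rad/s, so P_max = T_max·ω = 2.244×10^5 W.

301 hp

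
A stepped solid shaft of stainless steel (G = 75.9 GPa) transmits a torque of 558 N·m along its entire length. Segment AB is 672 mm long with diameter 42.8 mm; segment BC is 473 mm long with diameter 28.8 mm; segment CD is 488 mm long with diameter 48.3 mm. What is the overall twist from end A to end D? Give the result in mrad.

J_AB = π(0.0428)⁴/32 = 3.29×10^-7 m⁴; J_BC = π(0.0288)⁴/32 = 6.75×10^-8 m⁴; J_CD = π(0.0483)⁴/32 = 5.34×10^-7 m⁴.
θ = (T/G)·Σ L_i/J_i = (558.0/75.9×10⁹)·(0.672/3.29×10^-7 + 0.473/6.75×10^-8 + 0.488/5.34×10^-7) = 0.07320 rad.

73.2 mrad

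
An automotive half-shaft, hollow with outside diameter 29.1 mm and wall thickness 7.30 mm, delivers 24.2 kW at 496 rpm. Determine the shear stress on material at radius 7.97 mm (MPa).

56.2 MPa

ω = 2π·496/60 = 51.94 rad/s, so T = P/ω = 24.2×10³ / 51.94 = 465.9 N·m.
J = π(d_o⁴ − d_i⁴)/32 = π(0.0291⁴ − 0.0145⁴)/32 = 6.606×10^-8 m⁴.
Shear stress varies linearly with radius: τ = T·r/J = 465.9 × 0.00797 / 6.606×10^-8 = 5.621×10^7 Pa.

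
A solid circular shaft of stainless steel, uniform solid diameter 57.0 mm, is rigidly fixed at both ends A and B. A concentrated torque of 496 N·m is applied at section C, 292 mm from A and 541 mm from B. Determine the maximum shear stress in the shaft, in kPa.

With uniform GJ and both ends fixed, compatibility θ_AC = θ_CB gives T_A·a = T_B·b, together with T_A + T_B = T₀.
T_A = T₀·b/(a+b) = 496.0·541/833.0 = 322.1 N·m; T_B = 173.9 N·m.
τ in each portion: τ_AC = 8.86×10^6 Pa, τ_CB = 4.78×10^6 Pa; maximum is in AC.
τ_max = T_AC·r/J = 322.1·0.0285/1.04×10^-6 = 8.859×10^6 Pa.

8860 kPa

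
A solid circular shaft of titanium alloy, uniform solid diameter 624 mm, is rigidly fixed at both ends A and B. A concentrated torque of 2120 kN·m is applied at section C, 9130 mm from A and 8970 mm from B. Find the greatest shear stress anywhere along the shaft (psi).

3250 psi

With uniform GJ and both ends fixed, compatibility θ_AC = θ_CB gives T_A·a = T_B·b, together with T_A + T_B = T₀.
T_A = T₀·b/(a+b) = 2.120e6·8970/18100 = 1.051e6 N·m; T_B = 1.069e6 N·m.
τ in each portion: τ_AC = 2.20×10^7 Pa, τ_CB = 2.24×10^7 Pa; maximum is in CB.
τ_max = T_CB·r/J = 1.069e6·0.312/0.0149 = 2.242×10^7 Pa.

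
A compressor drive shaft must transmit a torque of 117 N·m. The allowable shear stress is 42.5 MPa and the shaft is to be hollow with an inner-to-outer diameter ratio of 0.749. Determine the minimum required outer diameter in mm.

27.4 mm

For a hollow shaft with d_i/d_o = 0.749: τ_max = 16T/(π d_o³ (1−k⁴)), so d_o = [16T/(π τ_allow (1−k⁴))]^(1/3) = [16·117.0/(π·4.25×10^7·0.6853)]^(1/3) = 0.02735 m.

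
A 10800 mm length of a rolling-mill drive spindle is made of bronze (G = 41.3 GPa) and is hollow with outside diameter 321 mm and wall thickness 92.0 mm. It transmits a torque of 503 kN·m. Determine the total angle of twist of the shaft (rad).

0.131 rad

J = π(d_o⁴ − d_i⁴)/32 = π(0.321⁴ − 0.137⁴)/32 = 1.008×10^-3 m⁴.
θ = T·L/(G·J) = 503000 × 10.8 / (41.3×10⁹ × 1.008×10^-3) = 0.1305 rad.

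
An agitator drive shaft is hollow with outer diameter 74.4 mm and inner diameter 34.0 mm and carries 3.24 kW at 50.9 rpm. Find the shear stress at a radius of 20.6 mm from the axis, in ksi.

0.631 ksi

ω = 2π·50.9/60 = 5.330 rad/s, so T = P/ω = 3.24×10³ / 5.330 = 607.9 N·m.
J = π(d_o⁴ − d_i⁴)/32 = π(0.0744⁴ − 0.0340⁴)/32 = 2.877×10^-6 m⁴.
Shear stress varies linearly with radius: τ = T·r/J = 607.9 × 0.0206 / 2.877×10^-6 = 4.353×10^6 Pa.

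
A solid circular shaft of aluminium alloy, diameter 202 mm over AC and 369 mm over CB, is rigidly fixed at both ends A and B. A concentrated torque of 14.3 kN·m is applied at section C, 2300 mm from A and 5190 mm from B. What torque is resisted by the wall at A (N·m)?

Compatibility: T_A·a/J_AC = T_B·b/J_CB with T_A + T_B = T₀.
J_AC = 1.63×10^-4 m⁴, J_CB = 1.82×10^-3 m⁴, so T_A = T₀·(J_AC/a)/((J_AC/a)+(J_CB/b)) = 2410 N·m, T_B = 11890 N·m.

2410 N·m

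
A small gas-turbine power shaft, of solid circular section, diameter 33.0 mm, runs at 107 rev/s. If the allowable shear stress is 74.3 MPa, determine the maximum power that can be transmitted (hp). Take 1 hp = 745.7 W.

473 hp

J = πd⁴/32 = π(0.0330)⁴/32 = 1.164×10^-7 m⁴.
T_max = τ_allow·J/r = 7.43×10^7 × 1.164×10^-7 / 0.0165 = 524.3 N·m.
ω = 2π·107 = 672.3 rad/s, so P_max = T_max·ω = 3.525×10^5 W.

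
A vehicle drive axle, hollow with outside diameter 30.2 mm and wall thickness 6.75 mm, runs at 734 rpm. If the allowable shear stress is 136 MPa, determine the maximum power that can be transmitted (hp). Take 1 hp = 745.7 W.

J = π(d_o⁴ − d_i⁴)/32 = π(0.0302⁴ − 0.0167⁴)/32 = 7.403×10^-8 m⁴.
T_max = τ_allow·J/r = 1.36×10^8 × 7.403×10^-8 / 0.0151 = 666.7 N·m.
ω = 2π·734/60 = 76.86 rad/s, so P_max = T_max·ω = 5.125×10^4 W.

68.7 hp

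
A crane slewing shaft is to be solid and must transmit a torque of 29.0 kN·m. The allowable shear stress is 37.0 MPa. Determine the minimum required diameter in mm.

159 mm

For a solid shaft τ_max = 16T/(πd³), so d = (16T/(π τ_allow))^(1/3) = (16·29000/(π·3.70×10^7))^(1/3) = 0.1586 m.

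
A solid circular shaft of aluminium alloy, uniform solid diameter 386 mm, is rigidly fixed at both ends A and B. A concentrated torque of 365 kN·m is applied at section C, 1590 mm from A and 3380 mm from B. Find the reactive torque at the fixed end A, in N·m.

248000 N·m

With uniform GJ and both ends fixed, compatibility θ_AC = θ_CB gives T_A·a = T_B·b, together with T_A + T_B = T₀.
T_A = T₀·b/(a+b) = 365000·3380/4970 = 248200 N·m; T_B = 116800 N·m.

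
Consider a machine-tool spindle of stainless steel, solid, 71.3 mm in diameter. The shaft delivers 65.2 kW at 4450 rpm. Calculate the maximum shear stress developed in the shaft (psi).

285 psi

ω = 2π·4450/60 = 466.0 rad/s, so T = P/ω = 65.2×10³ / 466.0 = 139.9 N·m.
J = πd⁴/32 = π(0.0713)⁴/32 = 2.537×10^-6 m⁴.
τ_max = T·r/J = 139.9 × 0.0357 / 2.537×10^-6 = 1.966×10^6 Pa.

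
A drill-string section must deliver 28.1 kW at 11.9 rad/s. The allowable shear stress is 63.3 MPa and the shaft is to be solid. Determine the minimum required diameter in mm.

57.5 mm

ω = 11.9 rad/s, so T = P/ω = 28.1×10³ / 11.90 = 2361 N·m.
For a solid shaft τ_max = 16T/(πd³), so d = (16T/(π τ_allow))^(1/3) = (16·2361/(π·6.33×10^7))^(1/3) = 0.05749 m.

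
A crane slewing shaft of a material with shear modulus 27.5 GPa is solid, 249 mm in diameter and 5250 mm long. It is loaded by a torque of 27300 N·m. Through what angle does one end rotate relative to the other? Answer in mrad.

J = πd⁴/32 = π(0.249)⁴/32 = 3.774×10^-4 m⁴.
θ = T·L/(G·J) = 27300 × 5.25 / (27.5×10⁹ × 3.774×10^-4) = 0.01381 rad.

13.8 mrad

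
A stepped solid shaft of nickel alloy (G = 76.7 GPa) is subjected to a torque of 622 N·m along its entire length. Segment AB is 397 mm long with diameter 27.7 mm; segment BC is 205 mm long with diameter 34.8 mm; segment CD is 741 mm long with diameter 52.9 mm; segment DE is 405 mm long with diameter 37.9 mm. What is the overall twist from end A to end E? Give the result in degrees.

5.23°

J_AB = π(0.0277)⁴/32 = 5.78×10^-8 m⁴; J_BC = π(0.0348)⁴/32 = 1.44×10^-7 m⁴; J_CD = π(0.0529)⁴/32 = 7.69×10^-7 m⁴; J_DE = π(0.0379)⁴/32 = 2.03×10^-7 m⁴.
θ = (T/G)·Σ L_i/J_i = (622.0/76.7×10⁹)·(0.397/5.78×10^-8 + 0.205/1.44×10^-7 + 0.741/7.69×10^-7 + 0.405/2.03×10^-7) = 0.09128 rad.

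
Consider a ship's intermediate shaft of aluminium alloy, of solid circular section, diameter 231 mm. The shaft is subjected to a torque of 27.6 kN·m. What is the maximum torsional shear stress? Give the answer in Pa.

1.14e7 Pa

J = πd⁴/32 = π(0.231)⁴/32 = 2.795×10^-4 m⁴.
τ_max = T·r/J = 27600 × 0.116 / 2.795×10^-4 = 1.140×10^7 Pa.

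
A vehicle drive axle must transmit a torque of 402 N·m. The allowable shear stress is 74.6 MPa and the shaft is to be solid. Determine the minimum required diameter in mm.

30.2 mm

For a solid shaft τ_max = 16T/(πd³), so d = (16T/(π τ_allow))^(1/3) = (16·402.0/(π·7.46×10^7))^(1/3) = 0.03016 m.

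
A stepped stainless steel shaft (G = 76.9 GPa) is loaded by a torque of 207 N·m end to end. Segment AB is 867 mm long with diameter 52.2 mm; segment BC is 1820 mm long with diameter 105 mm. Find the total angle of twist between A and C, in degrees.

0.207°

J_AB = π(0.0522)⁴/32 = 7.29×10^-7 m⁴; J_BC = π(0.105)⁴/32 = 1.19×10^-5 m⁴.
θ = (T/G)·Σ L_i/J_i = (207.0/76.9×10⁹)·(0.867/7.29×10^-7 + 1.82/1.19×10^-5) = 3.612×10^-3 rad.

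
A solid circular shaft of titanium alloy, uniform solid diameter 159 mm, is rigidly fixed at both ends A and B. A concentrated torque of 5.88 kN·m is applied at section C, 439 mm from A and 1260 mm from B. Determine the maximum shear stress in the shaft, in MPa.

With uniform GJ and both ends fixed, compatibility θ_AC = θ_CB gives T_A·a = T_B·b, together with T_A + T_B = T₀.
T_A = T₀·b/(a+b) = 5880·1260/1699 = 4361 N·m; T_B = 1519 N·m.
τ in each portion: τ_AC = 5.53×10^6 Pa, τ_CB = 1.92×10^6 Pa; maximum is in AC.
τ_max = T_AC·r/J = 4361·0.0795/6.27×10^-5 = 5.525×10^6 Pa.

5.53 MPa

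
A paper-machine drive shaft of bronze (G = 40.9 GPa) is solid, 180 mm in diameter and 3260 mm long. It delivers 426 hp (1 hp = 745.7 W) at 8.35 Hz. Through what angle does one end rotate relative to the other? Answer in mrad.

ω = 2π·8.35 = 52.46 rad/s, so T = P/ω = 426×745.7 / 52.46 = 6055 N·m.
J = πd⁴/32 = π(0.180)⁴/32 = 1.031×10^-4 m⁴.
θ = T·L/(G·J) = 6055 × 3.26 / (40.9×10⁹ × 1.031×10^-4) = 4.683×10^-3 rad.

4.68 mrad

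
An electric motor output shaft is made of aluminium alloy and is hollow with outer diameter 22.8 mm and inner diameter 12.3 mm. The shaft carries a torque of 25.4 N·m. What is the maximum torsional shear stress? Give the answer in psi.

J = π(d_o⁴ − d_i⁴)/32 = π(0.0228⁴ − 0.0123⁴)/32 = 2.428×10^-8 m⁴.
τ_max = T·r/J = 25.40 × 0.0114 / 2.428×10^-8 = 1.192×10^7 Pa.

1730 psi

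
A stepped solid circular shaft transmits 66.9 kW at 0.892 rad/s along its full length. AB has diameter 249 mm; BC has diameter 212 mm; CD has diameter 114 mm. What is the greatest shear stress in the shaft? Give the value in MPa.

ω = 0.892 rad/s, so T = P/ω = 66.9×10³ / 0.8920 = 75000 N·m.
Under the same torque, τ_max = 16T/(πd³) is largest where d is smallest — segment CD (d = 114 mm).
τ_max = 16·75000/(π·(0.114)³) = 2.578×10^8 Pa.

258 MPa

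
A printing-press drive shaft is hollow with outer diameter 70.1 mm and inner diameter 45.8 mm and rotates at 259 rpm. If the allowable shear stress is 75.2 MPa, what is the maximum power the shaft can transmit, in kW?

J = π(d_o⁴ − d_i⁴)/32 = π(0.0701⁴ − 0.0458⁴)/32 = 1.939×10^-6 m⁴.
T_max = τ_allow·J/r = 7.52×10^7 × 1.939×10^-6 / 0.0350 = 4159 N·m.
ω = 2π·259/60 = 27.12 rad/s, so P_max = T_max·ω = 1.128×10^5 W.

113 kW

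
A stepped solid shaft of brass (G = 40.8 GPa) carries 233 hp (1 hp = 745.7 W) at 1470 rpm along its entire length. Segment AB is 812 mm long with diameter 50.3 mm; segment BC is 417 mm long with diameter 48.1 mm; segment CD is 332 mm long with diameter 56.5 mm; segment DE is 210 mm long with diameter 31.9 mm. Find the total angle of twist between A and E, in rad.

0.124 rad

ω = 2π·1470/60 = 153.9 rad/s, so T = P/ω = 233×745.7 / 153.9 = 1129 N·m.
J_AB = π(0.0503)⁴/32 = 6.28×10^-7 m⁴; J_BC = π(0.0481)⁴/32 = 5.26×10^-7 m⁴; J_CD = π(0.0565)⁴/32 = 1.00×10^-6 m⁴; J_DE = π(0.0319)⁴/32 = 1.02×10^-7 m⁴.
θ = (T/G)·Σ L_i/J_i = (1129/40.8×10⁹)·(0.812/6.28×10^-7 + 0.417/5.26×10^-7 + 0.332/1.00×10^-6 + 0.210/1.02×10^-7) = 0.1240 rad.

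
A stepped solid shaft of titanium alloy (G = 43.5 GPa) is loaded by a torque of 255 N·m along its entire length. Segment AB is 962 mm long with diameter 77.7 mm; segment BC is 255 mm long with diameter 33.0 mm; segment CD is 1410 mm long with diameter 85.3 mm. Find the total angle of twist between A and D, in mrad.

J_AB = π(0.0777)⁴/32 = 3.58×10^-6 m⁴; J_BC = π(0.0330)⁴/32 = 1.16×10^-7 m⁴; J_CD = π(0.0853)⁴/32 = 5.20×10^-6 m⁴.
θ = (T/G)·Σ L_i/J_i = (255.0/43.5×10⁹)·(0.962/3.58×10^-6 + 0.255/1.16×10^-7 + 1.41/5.20×10^-6) = 0.01601 rad.

16.0 mrad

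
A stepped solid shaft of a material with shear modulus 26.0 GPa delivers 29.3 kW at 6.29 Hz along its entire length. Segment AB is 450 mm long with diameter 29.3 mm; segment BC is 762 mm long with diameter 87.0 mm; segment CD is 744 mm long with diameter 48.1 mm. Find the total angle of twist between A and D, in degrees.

12.7°

ω = 2π·6.29 = 39.52 rad/s, so T = P/ω = 29.3×10³ / 39.52 = 741.4 N·m.
J_AB = π(0.0293)⁴/32 = 7.24×10^-8 m⁴; J_BC = π(0.0870)⁴/32 = 5.62×10^-6 m⁴; J_CD = π(0.0481)⁴/32 = 5.26×10^-7 m⁴.
θ = (T/G)·Σ L_i/J_i = (741.4/26.0×10⁹)·(0.450/7.24×10^-8 + 0.762/5.62×10^-6 + 0.744/5.26×10^-7) = 0.2216 rad.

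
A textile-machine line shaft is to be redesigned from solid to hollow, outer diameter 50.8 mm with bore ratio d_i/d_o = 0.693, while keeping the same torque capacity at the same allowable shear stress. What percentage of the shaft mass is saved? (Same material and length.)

38.1 %

Equal τ_max and T ⇒ the solid shaft needs d_s³ = d_o³(1−k⁴), so d_s = 50.8·(1−0.693⁴)^(1/3) = 46.55 mm.
Area ratio A_h/A_s = d_o²(1−k²)/d_s² = (1−k²)/(1−k⁴)^(2/3) = 0.6190.
Mass saving = 1 − 0.6190 = 38.1 %.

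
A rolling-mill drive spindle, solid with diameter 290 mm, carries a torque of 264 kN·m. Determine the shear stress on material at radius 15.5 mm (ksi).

0.855 ksi

J = πd⁴/32 = π(0.290)⁴/32 = 6.944×10^-4 m⁴.
Shear stress varies linearly with radius: τ = T·r/J = 264000 × 0.0155 / 6.944×10^-4 = 5.893×10^6 Pa.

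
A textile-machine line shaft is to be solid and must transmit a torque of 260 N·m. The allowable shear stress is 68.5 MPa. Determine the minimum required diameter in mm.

26.8 mm

For a solid shaft τ_max = 16T/(πd³), so d = (16T/(π τ_allow))^(1/3) = (16·260.0/(π·6.85×10^7))^(1/3) = 0.02684 m.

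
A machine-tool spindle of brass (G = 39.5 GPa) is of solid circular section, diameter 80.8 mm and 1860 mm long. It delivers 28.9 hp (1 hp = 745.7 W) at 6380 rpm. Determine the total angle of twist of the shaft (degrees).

0.0208°

ω = 2π·6380/60 = 668.1 rad/s, so T = P/ω = 28.9×745.7 / 668.1 = 32.26 N·m.
J = πd⁴/32 = π(0.0808)⁴/32 = 4.185×10^-6 m⁴.
θ = T·L/(G·J) = 32.26 × 1.86 / (39.5×10⁹ × 4.185×10^-6) = 3.630×10^-4 rad.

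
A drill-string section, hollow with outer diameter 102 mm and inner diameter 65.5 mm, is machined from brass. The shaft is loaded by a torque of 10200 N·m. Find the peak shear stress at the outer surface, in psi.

8550 psi

J = π(d_o⁴ − d_i⁴)/32 = π(0.102⁴ − 0.0655⁴)/32 = 8.820×10^-6 m⁴.
τ_max = T·r/J = 10200 × 0.0510 / 8.820×10^-6 = 5.898×10^7 Pa.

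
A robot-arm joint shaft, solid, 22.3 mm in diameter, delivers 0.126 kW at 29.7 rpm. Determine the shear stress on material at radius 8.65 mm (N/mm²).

ω = 2π·29.7/60 = 3.110 rad/s, so T = P/ω = 0.126×10³ / 3.110 = 40.51 N·m.
J = πd⁴/32 = π(0.0223)⁴/32 = 2.428×10^-8 m⁴.
Shear stress varies linearly with radius: τ = T·r/J = 40.51 × 0.00865 / 2.428×10^-8 = 1.443×10^7 Pa.

14.4 N/mm²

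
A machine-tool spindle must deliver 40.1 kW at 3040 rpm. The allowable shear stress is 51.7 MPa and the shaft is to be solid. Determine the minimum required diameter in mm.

ω = 2π·3040/60 = 318.3 rad/s, so T = P/ω = 40.1×10³ / 318.3 = 126.0 N·m.
For a solid shaft τ_max = 16T/(πd³), so d = (16T/(π τ_allow))^(1/3) = (16·126.0/(π·5.17×10^7))^(1/3) = 0.02315 m.

23.2 mm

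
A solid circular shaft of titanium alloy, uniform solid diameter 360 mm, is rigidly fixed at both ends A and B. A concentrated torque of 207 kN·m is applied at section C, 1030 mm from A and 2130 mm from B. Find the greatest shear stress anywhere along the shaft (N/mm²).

15.2 N/mm²

With uniform GJ and both ends fixed, compatibility θ_AC = θ_CB gives T_A·a = T_B·b, together with T_A + T_B = T₀.
T_A = T₀·b/(a+b) = 207000·2130/3160 = 139500 N·m; T_B = 67470 N·m.
τ in each portion: τ_AC = 1.52×10^7 Pa, τ_CB = 7.37×10^6 Pa; maximum is in AC.
τ_max = T_AC·r/J = 139500·0.180/1.65×10^-3 = 1.523×10^7 Pa.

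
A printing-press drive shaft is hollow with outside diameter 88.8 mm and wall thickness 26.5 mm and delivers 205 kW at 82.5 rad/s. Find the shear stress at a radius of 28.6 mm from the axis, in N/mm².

ω = 82.5 rad/s, so T = P/ω = 205×10³ / 82.50 = 2485 N·m.
J = π(d_o⁴ − d_i⁴)/32 = π(0.0888⁴ − 0.0358⁴)/32 = 5.943×10^-6 m⁴.
Shear stress varies linearly with radius: τ = T·r/J = 2485 × 0.0286 / 5.943×10^-6 = 1.196×10^7 Pa.

12.0 N/mm²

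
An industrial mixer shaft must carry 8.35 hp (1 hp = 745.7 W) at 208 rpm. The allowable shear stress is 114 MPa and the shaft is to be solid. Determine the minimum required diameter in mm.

ω = 2π·208/60 = 21.78 rad/s, so T = P/ω = 8.35×745.7 / 21.78 = 285.9 N·m.
For a solid shaft τ_max = 16T/(πd³), so d = (16T/(π τ_allow))^(1/3) = (16·285.9/(π·1.14×10^8))^(1/3) = 0.02337 m.

23.4 mm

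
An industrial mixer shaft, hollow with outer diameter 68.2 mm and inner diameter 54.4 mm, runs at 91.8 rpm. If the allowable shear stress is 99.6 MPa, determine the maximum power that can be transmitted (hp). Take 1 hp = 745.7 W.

J = π(d_o⁴ − d_i⁴)/32 = π(0.0682⁴ − 0.0544⁴)/32 = 1.264×10^-6 m⁴.
T_max = τ_allow·J/r = 9.96×10^7 × 1.264×10^-6 / 0.0341 = 3692 N·m.
ω = 2π·91.8/60 = 9.613 rad/s, so P_max = T_max·ω = 3.549×10^4 W.

47.6 hp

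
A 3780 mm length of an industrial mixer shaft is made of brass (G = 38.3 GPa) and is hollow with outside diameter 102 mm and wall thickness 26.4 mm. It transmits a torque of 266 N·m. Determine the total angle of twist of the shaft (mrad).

2.61 mrad

J = π(d_o⁴ − d_i⁴)/32 = π(0.102⁴ − 0.0492⁴)/32 = 1.005×10^-5 m⁴.
θ = T·L/(G·J) = 266.0 × 3.78 / (38.3×10⁹ × 1.005×10^-5) = 2.612×10^-3 rad.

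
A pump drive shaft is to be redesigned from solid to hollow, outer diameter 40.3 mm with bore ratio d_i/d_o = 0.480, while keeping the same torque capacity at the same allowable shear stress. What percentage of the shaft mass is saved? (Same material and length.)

Equal τ_max and T ⇒ the solid shaft needs d_s³ = d_o³(1−k⁴), so d_s = 40.3·(1−0.480⁴)^(1/3) = 39.57 mm.
Area ratio A_h/A_s = d_o²(1−k²)/d_s² = (1−k²)/(1−k⁴)^(2/3) = 0.7981.
Mass saving = 1 − 0.7981 = 20.2 %.

20.2 %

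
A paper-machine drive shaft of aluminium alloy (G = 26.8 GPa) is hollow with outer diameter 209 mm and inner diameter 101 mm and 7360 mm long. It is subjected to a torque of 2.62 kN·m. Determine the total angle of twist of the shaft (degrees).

0.233°

J = π(d_o⁴ − d_i⁴)/32 = π(0.209⁴ − 0.101⁴)/32 = 1.771×10^-4 m⁴.
θ = T·L/(G·J) = 2620 × 7.36 / (26.8×10⁹ × 1.771×10^-4) = 4.063×10^-3 rad.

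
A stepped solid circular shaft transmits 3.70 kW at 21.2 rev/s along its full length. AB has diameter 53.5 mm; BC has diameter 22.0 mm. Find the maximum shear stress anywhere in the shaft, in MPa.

13.3 MPa

ω = 2π·21.2 = 133.2 rad/s, so T = P/ω = 3.70×10³ / 133.2 = 27.78 N·m.
Under the same torque, τ_max = 16T/(πd³) is largest where d is smallest — segment BC (d = 22.0 mm).
τ_max = 16·27.78/(π·(0.0220)³) = 1.329×10^7 Pa.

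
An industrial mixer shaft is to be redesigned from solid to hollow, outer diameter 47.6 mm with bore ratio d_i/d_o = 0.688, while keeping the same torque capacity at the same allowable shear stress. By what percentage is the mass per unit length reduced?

37.6 %

Equal τ_max and T ⇒ the solid shaft needs d_s³ = d_o³(1−k⁴), so d_s = 47.6·(1−0.688⁴)^(1/3) = 43.74 mm.
Area ratio A_h/A_s = d_o²(1−k²)/d_s² = (1−k²)/(1−k⁴)^(2/3) = 0.6237.
Mass saving = 1 − 0.6237 = 37.6 %.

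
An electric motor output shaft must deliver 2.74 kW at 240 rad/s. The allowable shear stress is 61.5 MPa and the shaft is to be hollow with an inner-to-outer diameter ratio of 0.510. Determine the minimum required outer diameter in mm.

10.0 mm

ω = 240 rad/s, so T = P/ω = 2.74×10³ / 240.0 = 11.42 N·m.
For a hollow shaft with d_i/d_o = 0.510: τ_max = 16T/(π d_o³ (1−k⁴)), so d_o = [16T/(π τ_allow (1−k⁴))]^(1/3) = [16·11.42/(π·6.15×10^7·0.9323)]^(1/3) = 0.01005 m.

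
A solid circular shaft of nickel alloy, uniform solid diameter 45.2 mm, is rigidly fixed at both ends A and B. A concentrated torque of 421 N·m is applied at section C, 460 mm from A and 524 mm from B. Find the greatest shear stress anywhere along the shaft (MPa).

12.4 MPa

With uniform GJ and both ends fixed, compatibility θ_AC = θ_CB gives T_A·a = T_B·b, together with T_A + T_B = T₀.
T_A = T₀·b/(a+b) = 421.0·524/984.0 = 224.2 N·m; T_B = 196.8 N·m.
τ in each portion: τ_AC = 1.24×10^7 Pa, τ_CB = 1.09×10^7 Pa; maximum is in AC.
τ_max = T_AC·r/J = 224.2·0.0226/4.10×10^-7 = 1.236×10^7 Pa.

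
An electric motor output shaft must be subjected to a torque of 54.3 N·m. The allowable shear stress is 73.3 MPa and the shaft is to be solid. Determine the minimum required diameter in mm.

For a solid shaft τ_max = 16T/(πd³), so d = (16T/(π τ_allow))^(1/3) = (16·54.30/(π·7.33×10^7))^(1/3) = 0.01557 m.

15.6 mm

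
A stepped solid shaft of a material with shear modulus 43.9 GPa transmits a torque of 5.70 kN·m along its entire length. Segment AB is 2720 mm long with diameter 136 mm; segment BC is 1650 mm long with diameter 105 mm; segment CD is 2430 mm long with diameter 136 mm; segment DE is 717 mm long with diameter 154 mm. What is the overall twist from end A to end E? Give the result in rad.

0.0395 rad

J_AB = π(0.136)⁴/32 = 3.36×10^-5 m⁴; J_BC = π(0.105)⁴/32 = 1.19×10^-5 m⁴; J_CD = π(0.136)⁴/32 = 3.36×10^-5 m⁴; J_DE = π(0.154)⁴/32 = 5.52×10^-5 m⁴.
θ = (T/G)·Σ L_i/J_i = (5700/43.9×10⁹)·(2.72/3.36×10^-5 + 1.65/1.19×10^-5 + 2.43/3.36×10^-5 + 0.717/5.52×10^-5) = 0.03955 rad.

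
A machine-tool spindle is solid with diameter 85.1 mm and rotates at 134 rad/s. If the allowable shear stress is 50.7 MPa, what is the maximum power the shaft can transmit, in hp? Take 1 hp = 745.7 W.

1100 hp

J = πd⁴/32 = π(0.0851)⁴/32 = 5.149×10^-6 m⁴.
T_max = τ_allow·J/r = 5.07×10^7 × 5.149×10^-6 / 0.0425 = 6135 N·m.
ω = 134 rad/s, so P_max = T_max·ω = 8.221×10^5 W.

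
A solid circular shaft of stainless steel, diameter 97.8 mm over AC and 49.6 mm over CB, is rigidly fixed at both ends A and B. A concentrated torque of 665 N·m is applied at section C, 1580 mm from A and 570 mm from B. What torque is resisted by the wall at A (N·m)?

Compatibility: T_A·a/J_AC = T_B·b/J_CB with T_A + T_B = T₀.
J_AC = 8.98×10^-6 m⁴, J_CB = 5.94×10^-7 m⁴, so T_A = T₀·(J_AC/a)/((J_AC/a)+(J_CB/b)) = 561.9 N·m, T_B = 103.1 N·m.

562 N·m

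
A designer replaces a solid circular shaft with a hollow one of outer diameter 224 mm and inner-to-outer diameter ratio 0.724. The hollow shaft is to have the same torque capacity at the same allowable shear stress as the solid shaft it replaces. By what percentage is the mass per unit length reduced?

Equal τ_max and T ⇒ the solid shaft needs d_s³ = d_o³(1−k⁴), so d_s = 224·(1−0.724⁴)^(1/3) = 201.3 mm.
Area ratio A_h/A_s = d_o²(1−k²)/d_s² = (1−k²)/(1−k⁴)^(2/3) = 0.5895.
Mass saving = 1 − 0.5895 = 41.1 %.

41.1 %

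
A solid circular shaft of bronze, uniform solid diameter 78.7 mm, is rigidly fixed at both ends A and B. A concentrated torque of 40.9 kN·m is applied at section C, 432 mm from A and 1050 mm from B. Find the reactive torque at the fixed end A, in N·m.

With uniform GJ and both ends fixed, compatibility θ_AC = θ_CB gives T_A·a = T_B·b, together with T_A + T_B = T₀.
T_A = T₀·b/(a+b) = 40900·1050/1482 = 28980 N·m; T_B = 11920 N·m.

29000 N·m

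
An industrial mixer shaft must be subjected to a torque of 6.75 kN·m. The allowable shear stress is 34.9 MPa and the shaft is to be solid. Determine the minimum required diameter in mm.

For a solid shaft τ_max = 16T/(πd³), so d = (16T/(π τ_allow))^(1/3) = (16·6750/(π·3.49×10^7))^(1/3) = 0.09950 m.

99.5 mm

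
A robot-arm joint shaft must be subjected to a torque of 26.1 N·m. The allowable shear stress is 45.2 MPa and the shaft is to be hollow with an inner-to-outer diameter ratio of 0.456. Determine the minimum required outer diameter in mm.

14.5 mm

For a hollow shaft with d_i/d_o = 0.456: τ_max = 16T/(π d_o³ (1−k⁴)), so d_o = [16T/(π τ_allow (1−k⁴))]^(1/3) = [16·26.10/(π·4.52×10^7·0.9568)]^(1/3) = 0.01454 m.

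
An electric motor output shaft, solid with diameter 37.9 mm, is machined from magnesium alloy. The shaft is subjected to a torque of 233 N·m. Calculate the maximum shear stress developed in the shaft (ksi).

3.16 ksi

J = πd⁴/32 = π(0.0379)⁴/32 = 2.026×10^-7 m⁴.
τ_max = T·r/J = 233.0 × 0.0189 / 2.026×10^-7 = 2.180×10^7 Pa.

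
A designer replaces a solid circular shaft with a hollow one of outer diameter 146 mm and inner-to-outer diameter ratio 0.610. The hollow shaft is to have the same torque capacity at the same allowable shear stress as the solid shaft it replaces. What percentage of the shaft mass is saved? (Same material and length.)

Equal τ_max and T ⇒ the solid shaft needs d_s³ = d_o³(1−k⁴), so d_s = 146·(1−0.610⁴)^(1/3) = 138.9 mm.
Area ratio A_h/A_s = d_o²(1−k²)/d_s² = (1−k²)/(1−k⁴)^(2/3) = 0.6935.
Mass saving = 1 − 0.6935 = 30.7 %.

30.7 %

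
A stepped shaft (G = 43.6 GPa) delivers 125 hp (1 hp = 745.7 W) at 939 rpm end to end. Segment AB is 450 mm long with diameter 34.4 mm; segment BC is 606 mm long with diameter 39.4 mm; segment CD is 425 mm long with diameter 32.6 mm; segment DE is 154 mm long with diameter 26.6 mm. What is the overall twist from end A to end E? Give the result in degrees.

ω = 2π·939/60 = 98.33 rad/s, so T = P/ω = 125×745.7 / 98.33 = 947.9 N·m.
J_AB = π(0.0344)⁴/32 = 1.37×10^-7 m⁴; J_BC = π(0.0394)⁴/32 = 2.37×10^-7 m⁴; J_CD = π(0.0326)⁴/32 = 1.11×10^-7 m⁴; J_DE = π(0.0266)⁴/32 = 4.92×10^-8 m⁴.
θ = (T/G)·Σ L_i/J_i = (947.9/43.6×10⁹)·(0.450/1.37×10^-7 + 0.606/2.37×10^-7 + 0.425/1.11×10^-7 + 0.154/4.92×10^-8) = 0.2783 rad.

15.9°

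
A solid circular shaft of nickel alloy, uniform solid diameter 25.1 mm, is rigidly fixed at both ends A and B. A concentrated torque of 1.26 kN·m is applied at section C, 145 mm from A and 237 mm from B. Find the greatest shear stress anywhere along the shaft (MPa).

With uniform GJ and both ends fixed, compatibility θ_AC = θ_CB gives T_A·a = T_B·b, together with T_A + T_B = T₀.
T_A = T₀·b/(a+b) = 1260·237/382.0 = 781.7 N·m; T_B = 478.3 N·m.
τ in each portion: τ_AC = 2.52×10^8 Pa, τ_CB = 1.54×10^8 Pa; maximum is in AC.
τ_max = T_AC·r/J = 781.7·0.0126/3.90×10^-8 = 2.518×10^8 Pa.

252 MPa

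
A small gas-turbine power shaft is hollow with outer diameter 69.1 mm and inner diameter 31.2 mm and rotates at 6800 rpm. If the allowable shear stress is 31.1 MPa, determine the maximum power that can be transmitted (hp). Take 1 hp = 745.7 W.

J = π(d_o⁴ − d_i⁴)/32 = π(0.0691⁴ − 0.0312⁴)/32 = 2.145×10^-6 m⁴.
T_max = τ_allow·J/r = 3.11×10^7 × 2.145×10^-6 / 0.0345 = 1931 N·m.
ω = 2π·6800/60 = 712.1 rad/s, so P_max = T_max·ω = 1.375×10^6 W.

1840 hp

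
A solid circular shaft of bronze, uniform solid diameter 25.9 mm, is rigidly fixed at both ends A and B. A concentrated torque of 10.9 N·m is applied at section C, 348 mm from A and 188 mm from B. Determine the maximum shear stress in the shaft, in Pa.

With uniform GJ and both ends fixed, compatibility θ_AC = θ_CB gives T_A·a = T_B·b, together with T_A + T_B = T₀.
T_A = T₀·b/(a+b) = 10.90·188/536.0 = 3.823 N·m; T_B = 7.077 N·m.
τ in each portion: τ_AC = 1.12×10^6 Pa, τ_CB = 2.07×10^6 Pa; maximum is in CB.
τ_max = T_CB·r/J = 7.077·0.0129/4.42×10^-8 = 2.074×10^6 Pa.

2.07e6 Pa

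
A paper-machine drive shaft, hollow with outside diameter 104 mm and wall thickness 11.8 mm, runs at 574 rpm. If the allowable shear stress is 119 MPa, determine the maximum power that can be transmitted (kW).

J = π(d_o⁴ − d_i⁴)/32 = π(0.104⁴ − 0.0804⁴)/32 = 7.383×10^-6 m⁴.
T_max = τ_allow·J/r = 1.19×10^8 × 7.383×10^-6 / 0.0520 = 16900 N·m.
ω = 2π·574/60 = 60.11 rad/s, so P_max = T_max·ω = 1.016×10^6 W.

1020 kW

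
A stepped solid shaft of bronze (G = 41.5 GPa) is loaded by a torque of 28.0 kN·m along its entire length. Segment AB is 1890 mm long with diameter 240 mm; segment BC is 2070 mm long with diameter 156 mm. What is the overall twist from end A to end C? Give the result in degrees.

J_AB = π(0.240)⁴/32 = 3.26×10^-4 m⁴; J_BC = π(0.156)⁴/32 = 5.81×10^-5 m⁴.
θ = (T/G)·Σ L_i/J_i = (28000/41.5×10⁹)·(1.89/3.26×10^-4 + 2.07/5.81×10^-5) = 0.02794 rad.

1.60°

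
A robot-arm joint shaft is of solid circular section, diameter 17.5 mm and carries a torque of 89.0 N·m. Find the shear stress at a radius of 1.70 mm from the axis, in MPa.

16.4 MPa

J = πd⁴/32 = π(0.0175)⁴/32 = 9.208×10^-9 m⁴.
Shear stress varies linearly with radius: τ = T·r/J = 89.00 × 0.00170 / 9.208×10^-9 = 1.643×10^7 Pa.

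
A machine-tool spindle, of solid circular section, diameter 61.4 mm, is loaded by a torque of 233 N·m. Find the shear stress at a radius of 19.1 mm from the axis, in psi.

J = πd⁴/32 = π(0.0614)⁴/32 = 1.395×10^-6 m⁴.
Shear stress varies linearly with radius: τ = T·r/J = 233.0 × 0.0191 / 1.395×10^-6 = 3.189×10^6 Pa.

463 psi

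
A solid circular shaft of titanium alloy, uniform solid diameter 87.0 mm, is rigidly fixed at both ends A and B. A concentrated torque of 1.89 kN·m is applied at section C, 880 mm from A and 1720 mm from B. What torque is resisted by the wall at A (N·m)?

1250 N·m

With uniform GJ and both ends fixed, compatibility θ_AC = θ_CB gives T_A·a = T_B·b, together with T_A + T_B = T₀.
T_A = T₀·b/(a+b) = 1890·1720/2600 = 1250 N·m; T_B = 639.7 N·m.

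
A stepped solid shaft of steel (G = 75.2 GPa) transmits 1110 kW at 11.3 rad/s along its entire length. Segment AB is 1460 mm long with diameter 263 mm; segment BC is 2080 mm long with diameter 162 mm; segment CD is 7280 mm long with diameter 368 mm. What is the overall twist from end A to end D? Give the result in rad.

0.0495 rad

ω = 11.3 rad/s, so T = P/ω = 1110×10³ / 11.30 = 98230 N·m.
J_AB = π(0.263)⁴/32 = 4.70×10^-4 m⁴; J_BC = π(0.162)⁴/32 = 6.76×10^-5 m⁴; J_CD = π(0.368)⁴/32 = 1.80×10^-3 m⁴.
θ = (T/G)·Σ L_i/J_i = (98230/75.2×10⁹)·(1.46/4.70×10^-4 + 2.08/6.76×10^-5 + 7.28/1.80×10^-3) = 0.04952 rad.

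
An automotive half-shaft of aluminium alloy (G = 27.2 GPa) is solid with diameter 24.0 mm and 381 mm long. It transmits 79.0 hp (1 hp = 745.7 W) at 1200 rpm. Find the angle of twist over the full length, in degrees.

ω = 2π·1200/60 = 125.7 rad/s, so T = P/ω = 79.0×745.7 / 125.7 = 468.8 N·m.
J = πd⁴/32 = π(0.0240)⁴/32 = 3.257×10^-8 m⁴.
θ = T·L/(G·J) = 468.8 × 0.381 / (27.2×10⁹ × 3.257×10^-8) = 0.2016 rad.

11.6°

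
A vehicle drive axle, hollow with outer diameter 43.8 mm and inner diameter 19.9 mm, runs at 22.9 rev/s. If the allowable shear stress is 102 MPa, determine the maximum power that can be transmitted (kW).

232 kW

J = π(d_o⁴ − d_i⁴)/32 = π(0.0438⁴ − 0.0199⁴)/32 = 3.459×10^-7 m⁴.
T_max = τ_allow·J/r = 1.02×10^8 × 3.459×10^-7 / 0.0219 = 1611 N·m.
ω = 2π·22.9 = 143.9 rad/s, so P_max = T_max·ω = 2.318×10^5 W.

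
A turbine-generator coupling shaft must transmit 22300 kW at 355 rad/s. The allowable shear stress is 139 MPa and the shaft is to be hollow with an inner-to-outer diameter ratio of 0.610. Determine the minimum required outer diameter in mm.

139 mm

ω = 355 rad/s, so T = P/ω = 22300×10³ / 355.0 = 62820 N·m.
For a hollow shaft with d_i/d_o = 0.610: τ_max = 16T/(π d_o³ (1−k⁴)), so d_o = [16T/(π τ_allow (1−k⁴))]^(1/3) = [16·62820/(π·1.39×10^8·0.8615)]^(1/3) = 0.1388 m.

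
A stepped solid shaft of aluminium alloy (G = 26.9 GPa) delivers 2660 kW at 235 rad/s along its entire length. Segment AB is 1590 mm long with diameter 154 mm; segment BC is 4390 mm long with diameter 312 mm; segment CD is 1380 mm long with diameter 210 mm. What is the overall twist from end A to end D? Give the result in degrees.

ω = 235 rad/s, so T = P/ω = 2660×10³ / 235.0 = 11320 N·m.
J_AB = π(0.154)⁴/32 = 5.52×10^-5 m⁴; J_BC = π(0.312)⁴/32 = 9.30×10^-4 m⁴; J_CD = π(0.210)⁴/32 = 1.91×10^-4 m⁴.
θ = (T/G)·Σ L_i/J_i = (11320/26.9×10⁹)·(1.59/5.52×10^-5 + 4.39/9.30×10^-4 + 1.38/1.91×10^-4) = 0.01714 rad.

0.982°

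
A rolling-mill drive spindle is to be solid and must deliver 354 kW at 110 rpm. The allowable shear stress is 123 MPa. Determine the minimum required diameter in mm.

ω = 2π·110/60 = 11.52 rad/s, so T = P/ω = 354×10³ / 11.52 = 30730 N·m.
For a solid shaft τ_max = 16T/(πd³), so d = (16T/(π τ_allow))^(1/3) = (16·30730/(π·1.23×10^8))^(1/3) = 0.1084 m.

108 mm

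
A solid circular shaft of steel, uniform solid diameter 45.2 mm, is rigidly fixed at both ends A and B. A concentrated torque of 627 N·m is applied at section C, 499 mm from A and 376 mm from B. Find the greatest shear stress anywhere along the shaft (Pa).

1.97e7 Pa

With uniform GJ and both ends fixed, compatibility θ_AC = θ_CB gives T_A·a = T_B·b, together with T_A + T_B = T₀.
T_A = T₀·b/(a+b) = 627.0·376/875.0 = 269.4 N·m; T_B = 357.6 N·m.
τ in each portion: τ_AC = 1.49×10^7 Pa, τ_CB = 1.97×10^7 Pa; maximum is in CB.
τ_max = T_CB·r/J = 357.6·0.0226/4.10×10^-7 = 1.972×10^7 Pa.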